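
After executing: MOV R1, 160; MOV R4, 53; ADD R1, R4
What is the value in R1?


Register state trace:
  MOV R1, 160  → R1 = 160
  MOV R4, 53  → R4 = 53
  ADD R1, R4  → R1 = 160 + 53 = 213
Final: R1 = 213

213


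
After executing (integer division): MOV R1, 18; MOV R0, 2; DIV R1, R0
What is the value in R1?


Register state trace:
  MOV R1, 18  → R1 = 18
  MOV R0, 2  → R0 = 2
  DIV R1, R0  → R1 = 18 // 2 = 9
Final: R1 = 9

9


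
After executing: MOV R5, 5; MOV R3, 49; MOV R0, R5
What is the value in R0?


Register state trace:
  MOV R5, 5  → R5 = 5
  MOV R3, 49  → R3 = 49
  MOV R0, R5  → R0 = 5
Final: R0 = 5

5


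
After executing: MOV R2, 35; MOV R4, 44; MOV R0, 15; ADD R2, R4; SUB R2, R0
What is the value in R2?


Register state trace:
  MOV R2, 35  → R2 = 35
  MOV R4, 44  → R4 = 44
  MOV R0, 15  → R0 = 15
  ADD R2, R4  → R2 = 35 + 44 = 79
  SUB R2, R0  → R2 = 79 - 15 = 64
Final: R2 = 64

64


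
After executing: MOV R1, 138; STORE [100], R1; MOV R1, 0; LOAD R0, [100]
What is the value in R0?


Register and memory trace:
  MOV R1, 138  → R1 = 138
  STORE [100], R1  → mem[100] = 138
  MOV R1, 0  → R1 = 0
  LOAD R0, [100]  → R0 = mem[100] = 138
Final: R0 = 138

138


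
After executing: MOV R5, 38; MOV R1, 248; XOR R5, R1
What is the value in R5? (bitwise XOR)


Register state trace:
  MOV R5, 38  → R5 = 38 (0b00100110)
  MOV R1, 248  → R1 = 248 (0b11111000)
  XOR R5, R1  → R5 = 38 XOR 248 = 222 (0b11011110)
Final: R5 = 222

222


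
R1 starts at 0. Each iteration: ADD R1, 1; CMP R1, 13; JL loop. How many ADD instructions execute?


Loop trace (R1 starts at 0, target 13, step 1):
  ADD #1: R1 = 0 + 1 = 1  → 1 < 13, loop
  ADD #2: R1 = 1 + 1 = 2  → 2 < 13, loop
  ADD #3: R1 = 2 + 1 = 3  → 3 < 13, loop
  ADD #4: R1 = 3 + 1 = 4  → 4 < 13, loop
  ADD #5: R1 = 4 + 1 = 5  → 5 < 13, loop
  ADD #6: R1 = 5 + 1 = 6  → 6 < 13, loop
  ADD #7: R1 = 6 + 1 = 7  → 7 < 13, loop
  ADD #8: R1 = 7 + 1 = 8  → 8 < 13, loop
  ADD #9: R1 = 8 + 1 = 9  → 9 < 13, loop
  ADD #10: R1 = 9 + 1 = 10  → 10 < 13, loop
  ADD #11: R1 = 10 + 1 = 11  → 11 < 13, loop
  ADD #12: R1 = 11 + 1 = 12  → 12 < 13, loop
  ADD #13: R1 = 12 + 1 = 13  → 13 >= 13, exit
Total ADD instructions: 13

13


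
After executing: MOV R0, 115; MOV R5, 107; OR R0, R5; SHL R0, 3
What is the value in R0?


Register state trace:
  MOV R0, 115  → R0 = 115 (0b01110011)
  MOV R5, 107  → R5 = 107 (0b01101011)
  OR R0, R5  → R0 = 115 OR 107 = 123 (0b01111011)
  SHL R0, 3  → R0 = 123 << 3 = 984
Final: R0 = 984

984


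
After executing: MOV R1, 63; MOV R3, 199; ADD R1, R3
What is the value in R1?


Register state trace:
  MOV R1, 63  → R1 = 63
  MOV R3, 199  → R3 = 199
  ADD R1, R3  → R1 = 63 + 199 = 262
Final: R1 = 262

262


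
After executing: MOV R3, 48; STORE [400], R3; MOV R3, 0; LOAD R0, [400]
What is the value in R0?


Register and memory trace:
  MOV R3, 48  → R3 = 48
  STORE [400], R3  → mem[400] = 48
  MOV R3, 0  → R3 = 0
  LOAD R0, [400]  → R0 = mem[400] = 48
Final: R0 = 48

48


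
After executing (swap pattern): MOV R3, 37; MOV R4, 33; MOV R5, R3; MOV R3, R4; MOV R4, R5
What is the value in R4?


Register state trace (swap pattern):
  MOV R3, 37  → R3 = 37
  MOV R4, 33  → R4 = 33
  MOV R5, R3  → R5 = 37  (save R3)
  MOV R3, R4  → R3 = 33  (R3 gets R4's value)
  MOV R4, R5  → R4 = 37  (R4 gets saved value)
Final: R4 = 37

37


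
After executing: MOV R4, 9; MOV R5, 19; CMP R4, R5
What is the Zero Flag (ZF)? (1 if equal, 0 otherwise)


Register state trace:
  MOV R4, 9  → R4 = 9
  MOV R5, 19  → R5 = 19
  CMP R4, R5  → computes 9 - 19 = -10
  Result is nonzero, so values are not equal
ZF = 0

0


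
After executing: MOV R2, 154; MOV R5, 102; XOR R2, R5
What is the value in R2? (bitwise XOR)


Register state trace:
  MOV R2, 154  → R2 = 154 (0b10011010)
  MOV R5, 102  → R5 = 102 (0b01100110)
  XOR R2, R5  → R2 = 154 XOR 102 = 252 (0b11111100)
Final: R2 = 252

252


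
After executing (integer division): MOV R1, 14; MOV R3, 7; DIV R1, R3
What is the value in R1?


Register state trace:
  MOV R1, 14  → R1 = 14
  MOV R3, 7  → R3 = 7
  DIV R1, R3  → R1 = 14 // 7 = 2
Final: R1 = 2

2


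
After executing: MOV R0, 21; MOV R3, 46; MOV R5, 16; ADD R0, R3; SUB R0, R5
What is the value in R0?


Register state trace:
  MOV R0, 21  → R0 = 21
  MOV R3, 46  → R3 = 46
  MOV R5, 16  → R5 = 16
  ADD R0, R3  → R0 = 21 + 46 = 67
  SUB R0, R5  → R0 = 67 - 16 = 51
Final: R0 = 51

51


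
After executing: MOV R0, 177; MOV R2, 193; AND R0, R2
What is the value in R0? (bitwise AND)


Register state trace:
  MOV R0, 177  → R0 = 177 (0b10110001)
  MOV R2, 193  → R2 = 193 (0b11000001)
  AND R0, R2  → R0 = 177 AND 193 = 129 (0b10000001)
Final: R0 = 129

129


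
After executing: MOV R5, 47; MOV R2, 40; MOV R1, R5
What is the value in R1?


Register state trace:
  MOV R5, 47  → R5 = 47
  MOV R2, 40  → R2 = 40
  MOV R1, R5  → R1 = 47
Final: R1 = 47

47


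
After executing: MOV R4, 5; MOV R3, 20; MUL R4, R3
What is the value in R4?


Register state trace:
  MOV R4, 5  → R4 = 5
  MOV R3, 20  → R3 = 20
  MUL R4, R3  → R4 = 5 * 20 = 100
Final: R4 = 100

100


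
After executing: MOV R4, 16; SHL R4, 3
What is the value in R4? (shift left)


Register state trace:
  MOV R4, 16  → R4 = 16
  SHL R4, 3  → R4 = 16 << 3 = 16 * 2^3 = 128
Final: R4 = 128

128


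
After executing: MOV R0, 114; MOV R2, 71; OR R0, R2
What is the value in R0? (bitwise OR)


Register state trace:
  MOV R0, 114  → R0 = 114 (0b01110010)
  MOV R2, 71  → R2 = 71 (0b01000111)
  OR R0, R2   → R0 = 114 OR 71 = 119 (0b01110111)
Final: R0 = 119

119


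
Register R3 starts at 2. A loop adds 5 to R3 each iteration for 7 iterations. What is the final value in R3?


Starting value: R3 = 2
  Iter 1: R3 = 2 + 5 = 7
  Iter 2: R3 = 7 + 5 = 12
  Iter 3: R3 = 12 + 5 = 17
  Iter 4: R3 = 17 + 5 = 22
  Iter 5: R3 = 22 + 5 = 27
  Iter 6: R3 = 27 + 5 = 32
  Iter 7: R3 = 32 + 5 = 37
Final: R3 = 37

37


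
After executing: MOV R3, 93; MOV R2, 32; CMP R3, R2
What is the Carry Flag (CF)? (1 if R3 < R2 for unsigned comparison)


Register state trace:
  MOV R3, 93  → R3 = 93
  MOV R2, 32  → R2 = 32
  CMP R3, R2  → unsigned 93 - 32: no borrow
  93 >= 32, so CF = 0
CF = 0

0


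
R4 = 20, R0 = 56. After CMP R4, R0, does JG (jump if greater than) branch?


Trace:
  R4 = 20, R0 = 56
  CMP R4, R0  → compares 20 vs 56
  JG checks: is 20 greater than 56?
  20 < 56, so condition is false
Branch taken: No

No


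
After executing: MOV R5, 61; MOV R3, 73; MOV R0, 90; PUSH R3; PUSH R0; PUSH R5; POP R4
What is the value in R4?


Stack trace (top is rightmost):
  MOV R5, 61  → R5 = 61
  MOV R3, 73  → R3 = 73
  MOV R0, 90  → R0 = 90
  PUSH R3  → stack: [73]
  PUSH R0  → stack: [73, 90]
  PUSH R5  → stack: [73, 90, 61]
  POP R4  → R4 = 61, stack: [73, 90]
Final: R4 = 61

61


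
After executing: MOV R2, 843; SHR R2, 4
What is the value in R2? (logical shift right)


Register state trace:
  MOV R2, 843  → R2 = 843
  SHR R2, 4  → R2 = 843 >> 4 = 843 // 2^4 = 52
Final: R2 = 52

52


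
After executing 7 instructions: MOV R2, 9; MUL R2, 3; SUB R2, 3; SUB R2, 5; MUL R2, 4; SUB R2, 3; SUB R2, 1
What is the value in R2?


Register state trace:
  MOV R2, 9  → R2 = 9
  MUL R2, 3  → R2 = 9 * 3 = 27
  SUB R2, 3  → R2 = 27 - 3 = 24
  SUB R2, 5  → R2 = 24 - 5 = 19
  MUL R2, 4  → R2 = 19 * 4 = 76
  SUB R2, 3  → R2 = 76 - 3 = 73
  SUB R2, 1  → R2 = 73 - 1 = 72
Final: R2 = 72

72


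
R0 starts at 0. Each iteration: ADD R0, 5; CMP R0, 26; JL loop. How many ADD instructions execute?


Loop trace (R0 starts at 0, target 26, step 5):
  ADD #1: R0 = 0 + 5 = 5  → 5 < 26, loop
  ADD #2: R0 = 5 + 5 = 10  → 10 < 26, loop
  ADD #3: R0 = 10 + 5 = 15  → 15 < 26, loop
  ADD #4: R0 = 15 + 5 = 20  → 20 < 26, loop
  ADD #5: R0 = 20 + 5 = 25  → 25 < 26, loop
  ADD #6: R0 = 25 + 5 = 30  → 30 >= 26, exit
Total ADD instructions: 6

6


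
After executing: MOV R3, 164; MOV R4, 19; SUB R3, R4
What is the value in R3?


Register state trace:
  MOV R3, 164  → R3 = 164
  MOV R4, 19  → R4 = 19
  SUB R3, R4  → R3 = 164 - 19 = 145
Final: R3 = 145

145


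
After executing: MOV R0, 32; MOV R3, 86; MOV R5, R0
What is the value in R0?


Register state trace:
  MOV R0, 32  → R0 = 32
  MOV R3, 86  → R3 = 86
  MOV R5, R0  → R5 = 32
Final: R0 = 32

32


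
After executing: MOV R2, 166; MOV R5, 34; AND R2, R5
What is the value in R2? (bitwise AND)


Register state trace:
  MOV R2, 166  → R2 = 166 (0b10100110)
  MOV R5, 34  → R5 = 34 (0b00100010)
  AND R2, R5  → R2 = 166 AND 34 = 34 (0b00100010)
Final: R2 = 34

34


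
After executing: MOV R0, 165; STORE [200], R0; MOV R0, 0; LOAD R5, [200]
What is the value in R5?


Register and memory trace:
  MOV R0, 165  → R0 = 165
  STORE [200], R0  → mem[200] = 165
  MOV R0, 0  → R0 = 0
  LOAD R5, [200]  → R5 = mem[200] = 165
Final: R5 = 165

165


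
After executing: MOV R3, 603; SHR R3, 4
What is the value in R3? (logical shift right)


Register state trace:
  MOV R3, 603  → R3 = 603
  SHR R3, 4  → R3 = 603 >> 4 = 603 // 2^4 = 37
Final: R3 = 37

37


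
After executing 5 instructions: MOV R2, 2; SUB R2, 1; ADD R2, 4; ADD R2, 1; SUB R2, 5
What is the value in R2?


Register state trace:
  MOV R2, 2  → R2 = 2
  SUB R2, 1  → R2 = 2 - 1 = 1
  ADD R2, 4  → R2 = 1 + 4 = 5
  ADD R2, 1  → R2 = 5 + 1 = 6
  SUB R2, 5  → R2 = 6 - 5 = 1
Final: R2 = 1

1


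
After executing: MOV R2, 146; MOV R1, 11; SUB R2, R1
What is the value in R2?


Register state trace:
  MOV R2, 146  → R2 = 146
  MOV R1, 11  → R1 = 11
  SUB R2, R1  → R2 = 146 - 11 = 135
Final: R2 = 135

135


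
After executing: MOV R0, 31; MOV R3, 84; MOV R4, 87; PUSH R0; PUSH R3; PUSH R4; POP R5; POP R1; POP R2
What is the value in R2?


Stack trace (top is rightmost):
  MOV R0, 31  → R0 = 31
  MOV R3, 84  → R3 = 84
  MOV R4, 87  → R4 = 87
  PUSH R0  → stack: [31]
  PUSH R3  → stack: [31, 84]
  PUSH R4  → stack: [31, 84, 87]
  POP R5  → R5 = 87, stack: [31, 84]
  POP R1  → R1 = 84, stack: [31]
  POP R2  → R2 = 31, stack: []
Final: R2 = 31

31


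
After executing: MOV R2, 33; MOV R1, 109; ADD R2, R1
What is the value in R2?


Register state trace:
  MOV R2, 33  → R2 = 33
  MOV R1, 109  → R1 = 109
  ADD R2, R1  → R2 = 33 + 109 = 142
Final: R2 = 142

142


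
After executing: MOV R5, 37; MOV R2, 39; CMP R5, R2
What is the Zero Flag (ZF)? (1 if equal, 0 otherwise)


Register state trace:
  MOV R5, 37  → R5 = 37
  MOV R2, 39  → R2 = 39
  CMP R5, R2  → computes 37 - 39 = -2
  Result is nonzero, so values are not equal
ZF = 0

0


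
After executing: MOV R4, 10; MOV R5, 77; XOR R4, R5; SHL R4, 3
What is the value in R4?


Register state trace:
  MOV R4, 10  → R4 = 10 (0b00001010)
  MOV R5, 77  → R5 = 77 (0b01001101)
  XOR R4, R5  → R4 = 10 XOR 77 = 71 (0b01000111)
  SHL R4, 3  → R4 = 71 << 3 = 568
Final: R4 = 568

568


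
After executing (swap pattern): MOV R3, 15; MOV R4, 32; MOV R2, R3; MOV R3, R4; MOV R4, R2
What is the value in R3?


Register state trace (swap pattern):
  MOV R3, 15  → R3 = 15
  MOV R4, 32  → R4 = 32
  MOV R2, R3  → R2 = 15  (save R3)
  MOV R3, R4  → R3 = 32  (R3 gets R4's value)
  MOV R4, R2  → R4 = 15  (R4 gets saved value)
Final: R3 = 32

32


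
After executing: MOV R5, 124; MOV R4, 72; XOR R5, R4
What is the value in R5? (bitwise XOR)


Register state trace:
  MOV R5, 124  → R5 = 124 (0b01111100)
  MOV R4, 72  → R4 = 72 (0b01001000)
  XOR R5, R4  → R5 = 124 XOR 72 = 52 (0b00110100)
Final: R5 = 52

52


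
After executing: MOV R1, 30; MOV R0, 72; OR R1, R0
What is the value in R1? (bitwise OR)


Register state trace:
  MOV R1, 30  → R1 = 30 (0b00011110)
  MOV R0, 72  → R0 = 72 (0b01001000)
  OR R1, R0   → R1 = 30 OR 72 = 94 (0b01011110)
Final: R1 = 94

94


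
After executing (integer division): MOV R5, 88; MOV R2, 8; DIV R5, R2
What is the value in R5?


Register state trace:
  MOV R5, 88  → R5 = 88
  MOV R2, 8  → R2 = 8
  DIV R5, R2  → R5 = 88 // 8 = 11
Final: R5 = 11

11


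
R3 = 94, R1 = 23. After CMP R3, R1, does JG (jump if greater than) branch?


Trace:
  R3 = 94, R1 = 23
  CMP R3, R1  → compares 94 vs 23
  JG checks: is 94 greater than 23?
  94 > 23, so condition is true
Branch taken: Yes

Yes


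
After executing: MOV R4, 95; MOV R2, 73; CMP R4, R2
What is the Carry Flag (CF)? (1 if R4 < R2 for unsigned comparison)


Register state trace:
  MOV R4, 95  → R4 = 95
  MOV R2, 73  → R2 = 73
  CMP R4, R2  → unsigned 95 - 73: no borrow
  95 >= 73, so CF = 0
CF = 0

0


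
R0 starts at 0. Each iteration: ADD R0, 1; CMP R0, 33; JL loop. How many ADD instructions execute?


Loop trace (R0 starts at 0, target 33, step 1):
  ADD #1: R0 = 0 + 1 = 1  → 1 < 33, loop
  ADD #2: R0 = 1 + 1 = 2  → 2 < 33, loop
  ADD #3: R0 = 2 + 1 = 3  → 3 < 33, loop
  ADD #4: R0 = 3 + 1 = 4  → 4 < 33, loop
  ADD #5: R0 = 4 + 1 = 5  → 5 < 33, loop
  ADD #6: R0 = 5 + 1 = 6  → 6 < 33, loop
  ADD #7: R0 = 6 + 1 = 7  → 7 < 33, loop
  ADD #8: R0 = 7 + 1 = 8  → 8 < 33, loop
  ADD #9: R0 = 8 + 1 = 9  → 9 < 33, loop
  ADD #10: R0 = 9 + 1 = 10  → 10 < 33, loop
  ADD #11: R0 = 10 + 1 = 11  → 11 < 33, loop
  ADD #12: R0 = 11 + 1 = 12  → 12 < 33, loop
  ADD #13: R0 = 12 + 1 = 13  → 13 < 33, loop
  ADD #14: R0 = 13 + 1 = 14  → 14 < 33, loop
  ADD #15: R0 = 14 + 1 = 15  → 15 < 33, loop
  ADD #16: R0 = 15 + 1 = 16  → 16 < 33, loop
  ADD #17: R0 = 16 + 1 = 17  → 17 < 33, loop
  ADD #18: R0 = 17 + 1 = 18  → 18 < 33, loop
  ADD #19: R0 = 18 + 1 = 19  → 19 < 33, loop
  ADD #20: R0 = 19 + 1 = 20  → 20 < 33, loop
  ADD #21: R0 = 20 + 1 = 21  → 21 < 33, loop
  ADD #22: R0 = 21 + 1 = 22  → 22 < 33, loop
  ADD #23: R0 = 22 + 1 = 23  → 23 < 33, loop
  ADD #24: R0 = 23 + 1 = 24  → 24 < 33, loop
  ADD #25: R0 = 24 + 1 = 25  → 25 < 33, loop
  ADD #26: R0 = 25 + 1 = 26  → 26 < 33, loop
  ADD #27: R0 = 26 + 1 = 27  → 27 < 33, loop
  ADD #28: R0 = 27 + 1 = 28  → 28 < 33, loop
  ADD #29: R0 = 28 + 1 = 29  → 29 < 33, loop
  ADD #30: R0 = 29 + 1 = 30  → 30 < 33, loop
  ADD #31: R0 = 30 + 1 = 31  → 31 < 33, loop
  ADD #32: R0 = 31 + 1 = 32  → 32 < 33, loop
  ADD #33: R0 = 32 + 1 = 33  → 33 >= 33, exit
Total ADD instructions: 33

33


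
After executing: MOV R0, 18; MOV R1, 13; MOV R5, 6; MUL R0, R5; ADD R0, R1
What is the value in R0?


Register state trace:
  MOV R0, 18  → R0 = 18
  MOV R1, 13  → R1 = 13
  MOV R5, 6  → R5 = 6
  MUL R0, R5  → R0 = 18 * 6 = 108
  ADD R0, R1  → R0 = 108 + 13 = 121
Final: R0 = 121

121


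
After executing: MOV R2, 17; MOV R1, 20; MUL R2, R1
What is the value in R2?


Register state trace:
  MOV R2, 17  → R2 = 17
  MOV R1, 20  → R1 = 20
  MUL R2, R1  → R2 = 17 * 20 = 340
Final: R2 = 340

340


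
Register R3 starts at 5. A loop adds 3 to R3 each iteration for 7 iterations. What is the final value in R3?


Starting value: R3 = 5
  Iter 1: R3 = 5 + 3 = 8
  Iter 2: R3 = 8 + 3 = 11
  Iter 3: R3 = 11 + 3 = 14
  Iter 4: R3 = 14 + 3 = 17
  Iter 5: R3 = 17 + 3 = 20
  Iter 6: R3 = 20 + 3 = 23
  Iter 7: R3 = 23 + 3 = 26
Final: R3 = 26

26


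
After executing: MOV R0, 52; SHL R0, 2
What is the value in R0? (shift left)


Register state trace:
  MOV R0, 52  → R0 = 52
  SHL R0, 2  → R0 = 52 << 2 = 52 * 2^2 = 208
Final: R0 = 208

208


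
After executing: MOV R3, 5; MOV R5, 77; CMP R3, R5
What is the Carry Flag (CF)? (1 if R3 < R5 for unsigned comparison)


Register state trace:
  MOV R3, 5  → R3 = 5
  MOV R5, 77  → R5 = 77
  CMP R3, R5  → unsigned 5 - 77: borrow occurs
  5 < 77, so CF = 1
CF = 1

1


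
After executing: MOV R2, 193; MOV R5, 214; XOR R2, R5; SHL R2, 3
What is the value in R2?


Register state trace:
  MOV R2, 193  → R2 = 193 (0b11000001)
  MOV R5, 214  → R5 = 214 (0b11010110)
  XOR R2, R5  → R2 = 193 XOR 214 = 23 (0b00010111)
  SHL R2, 3  → R2 = 23 << 3 = 184
Final: R2 = 184

184


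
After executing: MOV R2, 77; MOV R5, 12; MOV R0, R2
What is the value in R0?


Register state trace:
  MOV R2, 77  → R2 = 77
  MOV R5, 12  → R5 = 12
  MOV R0, R2  → R0 = 77
Final: R0 = 77

77


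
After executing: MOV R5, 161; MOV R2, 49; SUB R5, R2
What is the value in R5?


Register state trace:
  MOV R5, 161  → R5 = 161
  MOV R2, 49  → R2 = 49
  SUB R5, R2  → R5 = 161 - 49 = 112
Final: R5 = 112

112


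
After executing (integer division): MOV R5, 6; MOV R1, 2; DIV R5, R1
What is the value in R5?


Register state trace:
  MOV R5, 6  → R5 = 6
  MOV R1, 2  → R1 = 2
  DIV R5, R1  → R5 = 6 // 2 = 3
Final: R5 = 3

3


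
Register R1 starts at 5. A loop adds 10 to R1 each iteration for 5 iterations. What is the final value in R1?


Starting value: R1 = 5
  Iter 1: R1 = 5 + 10 = 15
  Iter 2: R1 = 15 + 10 = 25
  Iter 3: R1 = 25 + 10 = 35
  Iter 4: R1 = 35 + 10 = 45
  Iter 5: R1 = 45 + 10 = 55
Final: R1 = 55

55


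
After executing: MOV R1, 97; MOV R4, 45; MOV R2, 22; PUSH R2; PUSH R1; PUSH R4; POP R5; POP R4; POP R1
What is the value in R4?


Stack trace (top is rightmost):
  MOV R1, 97  → R1 = 97
  MOV R4, 45  → R4 = 45
  MOV R2, 22  → R2 = 22
  PUSH R2  → stack: [22]
  PUSH R1  → stack: [22, 97]
  PUSH R4  → stack: [22, 97, 45]
  POP R5  → R5 = 45, stack: [22, 97]
  POP R4  → R4 = 97, stack: [22]
  POP R1  → R1 = 22, stack: []
Final: R4 = 97

97


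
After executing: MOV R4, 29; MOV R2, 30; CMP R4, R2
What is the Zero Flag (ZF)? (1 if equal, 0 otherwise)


Register state trace:
  MOV R4, 29  → R4 = 29
  MOV R2, 30  → R2 = 30
  CMP R4, R2  → computes 29 - 30 = -1
  Result is nonzero, so values are not equal
ZF = 0

0


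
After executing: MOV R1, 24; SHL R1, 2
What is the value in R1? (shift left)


Register state trace:
  MOV R1, 24  → R1 = 24
  SHL R1, 2  → R1 = 24 << 2 = 24 * 2^2 = 96
Final: R1 = 96

96


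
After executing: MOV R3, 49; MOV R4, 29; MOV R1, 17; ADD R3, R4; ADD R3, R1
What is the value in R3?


Register state trace:
  MOV R3, 49  → R3 = 49
  MOV R4, 29  → R4 = 29
  MOV R1, 17  → R1 = 17
  ADD R3, R4  → R3 = 49 + 29 = 78
  ADD R3, R1  → R3 = 78 + 17 = 95
Final: R3 = 95

95


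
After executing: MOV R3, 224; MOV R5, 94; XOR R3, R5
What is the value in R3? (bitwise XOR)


Register state trace:
  MOV R3, 224  → R3 = 224 (0b11100000)
  MOV R5, 94  → R5 = 94 (0b01011110)
  XOR R3, R5  → R3 = 224 XOR 94 = 190 (0b10111110)
Final: R3 = 190

190


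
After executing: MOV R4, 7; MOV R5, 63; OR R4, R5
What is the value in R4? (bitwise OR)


Register state trace:
  MOV R4, 7  → R4 = 7 (0b00000111)
  MOV R5, 63  → R5 = 63 (0b00111111)
  OR R4, R5   → R4 = 7 OR 63 = 63 (0b00111111)
Final: R4 = 63

63


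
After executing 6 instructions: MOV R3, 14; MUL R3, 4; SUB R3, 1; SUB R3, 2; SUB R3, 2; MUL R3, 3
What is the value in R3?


Register state trace:
  MOV R3, 14  → R3 = 14
  MUL R3, 4  → R3 = 14 * 4 = 56
  SUB R3, 1  → R3 = 56 - 1 = 55
  SUB R3, 2  → R3 = 55 - 2 = 53
  SUB R3, 2  → R3 = 53 - 2 = 51
  MUL R3, 3  → R3 = 51 * 3 = 153
Final: R3 = 153

153


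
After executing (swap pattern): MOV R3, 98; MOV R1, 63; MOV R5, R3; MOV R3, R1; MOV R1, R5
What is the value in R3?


Register state trace (swap pattern):
  MOV R3, 98  → R3 = 98
  MOV R1, 63  → R1 = 63
  MOV R5, R3  → R5 = 98  (save R3)
  MOV R3, R1  → R3 = 63  (R3 gets R1's value)
  MOV R1, R5  → R1 = 98  (R1 gets saved value)
Final: R3 = 63

63


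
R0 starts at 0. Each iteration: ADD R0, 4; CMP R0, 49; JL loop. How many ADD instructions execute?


Loop trace (R0 starts at 0, target 49, step 4):
  ADD #1: R0 = 0 + 4 = 4  → 4 < 49, loop
  ADD #2: R0 = 4 + 4 = 8  → 8 < 49, loop
  ADD #3: R0 = 8 + 4 = 12  → 12 < 49, loop
  ADD #4: R0 = 12 + 4 = 16  → 16 < 49, loop
  ADD #5: R0 = 16 + 4 = 20  → 20 < 49, loop
  ADD #6: R0 = 20 + 4 = 24  → 24 < 49, loop
  ADD #7: R0 = 24 + 4 = 28  → 28 < 49, loop
  ADD #8: R0 = 28 + 4 = 32  → 32 < 49, loop
  ADD #9: R0 = 32 + 4 = 36  → 36 < 49, loop
  ADD #10: R0 = 36 + 4 = 40  → 40 < 49, loop
  ADD #11: R0 = 40 + 4 = 44  → 44 < 49, loop
  ADD #12: R0 = 44 + 4 = 48  → 48 < 49, loop
  ADD #13: R0 = 48 + 4 = 52  → 52 >= 49, exit
Total ADD instructions: 13

13


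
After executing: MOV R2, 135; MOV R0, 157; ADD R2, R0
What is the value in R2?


Register state trace:
  MOV R2, 135  → R2 = 135
  MOV R0, 157  → R0 = 157
  ADD R2, R0  → R2 = 135 + 157 = 292
Final: R2 = 292

292


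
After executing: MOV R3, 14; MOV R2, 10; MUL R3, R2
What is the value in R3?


Register state trace:
  MOV R3, 14  → R3 = 14
  MOV R2, 10  → R2 = 10
  MUL R3, R2  → R3 = 14 * 10 = 140
Final: R3 = 140

140


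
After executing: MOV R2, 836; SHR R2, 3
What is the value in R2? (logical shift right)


Register state trace:
  MOV R2, 836  → R2 = 836
  SHR R2, 3  → R2 = 836 >> 3 = 836 // 2^3 = 104
Final: R2 = 104

104


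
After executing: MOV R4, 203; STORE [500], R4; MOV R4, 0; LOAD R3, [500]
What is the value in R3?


Register and memory trace:
  MOV R4, 203  → R4 = 203
  STORE [500], R4  → mem[500] = 203
  MOV R4, 0  → R4 = 0
  LOAD R3, [500]  → R3 = mem[500] = 203
Final: R3 = 203

203


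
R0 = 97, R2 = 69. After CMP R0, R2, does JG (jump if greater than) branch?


Trace:
  R0 = 97, R2 = 69
  CMP R0, R2  → compares 97 vs 69
  JG checks: is 97 greater than 69?
  97 > 69, so condition is true
Branch taken: Yes

Yes


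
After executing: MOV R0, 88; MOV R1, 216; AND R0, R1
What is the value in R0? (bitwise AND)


Register state trace:
  MOV R0, 88  → R0 = 88 (0b01011000)
  MOV R1, 216  → R1 = 216 (0b11011000)
  AND R0, R1  → R0 = 88 AND 216 = 88 (0b01011000)
Final: R0 = 88

88


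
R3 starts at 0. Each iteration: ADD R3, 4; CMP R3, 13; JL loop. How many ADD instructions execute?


Loop trace (R3 starts at 0, target 13, step 4):
  ADD #1: R3 = 0 + 4 = 4  → 4 < 13, loop
  ADD #2: R3 = 4 + 4 = 8  → 8 < 13, loop
  ADD #3: R3 = 8 + 4 = 12  → 12 < 13, loop
  ADD #4: R3 = 12 + 4 = 16  → 16 >= 13, exit
Total ADD instructions: 4

4


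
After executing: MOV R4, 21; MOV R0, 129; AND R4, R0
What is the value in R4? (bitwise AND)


Register state trace:
  MOV R4, 21  → R4 = 21 (0b00010101)
  MOV R0, 129  → R0 = 129 (0b10000001)
  AND R4, R0  → R4 = 21 AND 129 = 1 (0b00000001)
Final: R4 = 1

1


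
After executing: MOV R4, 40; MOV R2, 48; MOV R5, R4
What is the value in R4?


Register state trace:
  MOV R4, 40  → R4 = 40
  MOV R2, 48  → R2 = 48
  MOV R5, R4  → R5 = 40
Final: R4 = 40

40


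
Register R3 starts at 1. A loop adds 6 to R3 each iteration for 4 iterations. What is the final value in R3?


Starting value: R3 = 1
  Iter 1: R3 = 1 + 6 = 7
  Iter 2: R3 = 7 + 6 = 13
  Iter 3: R3 = 13 + 6 = 19
  Iter 4: R3 = 19 + 6 = 25
Final: R3 = 25

25


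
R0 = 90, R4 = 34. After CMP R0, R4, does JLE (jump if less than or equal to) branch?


Trace:
  R0 = 90, R4 = 34
  CMP R0, R4  → compares 90 vs 34
  JLE checks: is 90 less than or equal to 34?
  90 > 34, so condition is false
Branch taken: No

No


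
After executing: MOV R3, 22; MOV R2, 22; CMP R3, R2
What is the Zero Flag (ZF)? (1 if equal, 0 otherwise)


Register state trace:
  MOV R3, 22  → R3 = 22
  MOV R2, 22  → R2 = 22
  CMP R3, R2  → computes 22 - 22 = 0
  Result is zero, so values are equal
ZF = 1

1


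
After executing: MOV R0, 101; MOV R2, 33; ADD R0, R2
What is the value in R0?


Register state trace:
  MOV R0, 101  → R0 = 101
  MOV R2, 33  → R2 = 33
  ADD R0, R2  → R0 = 101 + 33 = 134
Final: R0 = 134

134


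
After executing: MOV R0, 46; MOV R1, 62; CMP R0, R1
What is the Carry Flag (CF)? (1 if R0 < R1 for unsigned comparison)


Register state trace:
  MOV R0, 46  → R0 = 46
  MOV R1, 62  → R1 = 62
  CMP R0, R1  → unsigned 46 - 62: borrow occurs
  46 < 62, so CF = 1
CF = 1

1


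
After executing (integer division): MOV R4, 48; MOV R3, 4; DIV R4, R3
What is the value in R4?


Register state trace:
  MOV R4, 48  → R4 = 48
  MOV R3, 4  → R3 = 4
  DIV R4, R3  → R4 = 48 // 4 = 12
Final: R4 = 12

12


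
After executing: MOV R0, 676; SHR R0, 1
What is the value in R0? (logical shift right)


Register state trace:
  MOV R0, 676  → R0 = 676
  SHR R0, 1  → R0 = 676 >> 1 = 676 // 2^1 = 338
Final: R0 = 338

338


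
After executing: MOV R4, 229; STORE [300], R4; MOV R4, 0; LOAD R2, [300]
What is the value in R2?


Register and memory trace:
  MOV R4, 229  → R4 = 229
  STORE [300], R4  → mem[300] = 229
  MOV R4, 0  → R4 = 0
  LOAD R2, [300]  → R2 = mem[300] = 229
Final: R2 = 229

229


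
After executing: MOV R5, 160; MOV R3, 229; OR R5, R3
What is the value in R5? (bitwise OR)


Register state trace:
  MOV R5, 160  → R5 = 160 (0b10100000)
  MOV R3, 229  → R3 = 229 (0b11100101)
  OR R5, R3   → R5 = 160 OR 229 = 229 (0b11100101)
Final: R5 = 229

229


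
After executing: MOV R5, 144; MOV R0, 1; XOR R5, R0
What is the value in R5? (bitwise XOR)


Register state trace:
  MOV R5, 144  → R5 = 144 (0b10010000)
  MOV R0, 1  → R0 = 1 (0b00000001)
  XOR R5, R0  → R5 = 144 XOR 1 = 145 (0b10010001)
Final: R5 = 145

145


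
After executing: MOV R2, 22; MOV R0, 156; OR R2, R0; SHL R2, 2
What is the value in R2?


Register state trace:
  MOV R2, 22  → R2 = 22 (0b00010110)
  MOV R0, 156  → R0 = 156 (0b10011100)
  OR R2, R0  → R2 = 22 OR 156 = 158 (0b10011110)
  SHL R2, 2  → R2 = 158 << 2 = 632
Final: R2 = 632

632


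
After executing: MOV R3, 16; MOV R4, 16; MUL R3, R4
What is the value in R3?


Register state trace:
  MOV R3, 16  → R3 = 16
  MOV R4, 16  → R4 = 16
  MUL R3, R4  → R3 = 16 * 16 = 256
Final: R3 = 256

256


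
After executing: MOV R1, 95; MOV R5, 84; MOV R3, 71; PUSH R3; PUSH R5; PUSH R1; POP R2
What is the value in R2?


Stack trace (top is rightmost):
  MOV R1, 95  → R1 = 95
  MOV R5, 84  → R5 = 84
  MOV R3, 71  → R3 = 71
  PUSH R3  → stack: [71]
  PUSH R5  → stack: [71, 84]
  PUSH R1  → stack: [71, 84, 95]
  POP R2  → R2 = 95, stack: [71, 84]
Final: R2 = 95

95


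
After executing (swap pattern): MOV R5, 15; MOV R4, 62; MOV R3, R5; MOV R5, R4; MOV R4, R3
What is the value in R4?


Register state trace (swap pattern):
  MOV R5, 15  → R5 = 15
  MOV R4, 62  → R4 = 62
  MOV R3, R5  → R3 = 15  (save R5)
  MOV R5, R4  → R5 = 62  (R5 gets R4's value)
  MOV R4, R3  → R4 = 15  (R4 gets saved value)
Final: R4 = 15

15


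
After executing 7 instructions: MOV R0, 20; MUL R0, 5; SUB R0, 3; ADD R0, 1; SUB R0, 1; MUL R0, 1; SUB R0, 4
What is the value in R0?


Register state trace:
  MOV R0, 20  → R0 = 20
  MUL R0, 5  → R0 = 20 * 5 = 100
  SUB R0, 3  → R0 = 100 - 3 = 97
  ADD R0, 1  → R0 = 97 + 1 = 98
  SUB R0, 1  → R0 = 98 - 1 = 97
  MUL R0, 1  → R0 = 97 * 1 = 97
  SUB R0, 4  → R0 = 97 - 4 = 93
Final: R0 = 93

93


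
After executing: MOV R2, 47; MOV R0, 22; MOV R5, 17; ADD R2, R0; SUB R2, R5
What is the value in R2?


Register state trace:
  MOV R2, 47  → R2 = 47
  MOV R0, 22  → R0 = 22
  MOV R5, 17  → R5 = 17
  ADD R2, R0  → R2 = 47 + 22 = 69
  SUB R2, R5  → R2 = 69 - 17 = 52
Final: R2 = 52

52


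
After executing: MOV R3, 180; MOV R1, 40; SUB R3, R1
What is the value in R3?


Register state trace:
  MOV R3, 180  → R3 = 180
  MOV R1, 40  → R1 = 40
  SUB R3, R1  → R3 = 180 - 40 = 140
Final: R3 = 140

140


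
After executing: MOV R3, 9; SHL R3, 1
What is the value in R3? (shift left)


Register state trace:
  MOV R3, 9  → R3 = 9
  SHL R3, 1  → R3 = 9 << 1 = 9 * 2^1 = 18
Final: R3 = 18

18


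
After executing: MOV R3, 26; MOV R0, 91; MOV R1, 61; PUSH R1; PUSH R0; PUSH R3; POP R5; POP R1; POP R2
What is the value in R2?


Stack trace (top is rightmost):
  MOV R3, 26  → R3 = 26
  MOV R0, 91  → R0 = 91
  MOV R1, 61  → R1 = 61
  PUSH R1  → stack: [61]
  PUSH R0  → stack: [61, 91]
  PUSH R3  → stack: [61, 91, 26]
  POP R5  → R5 = 26, stack: [61, 91]
  POP R1  → R1 = 91, stack: [61]
  POP R2  → R2 = 61, stack: []
Final: R2 = 61

61


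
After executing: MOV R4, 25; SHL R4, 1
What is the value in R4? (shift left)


Register state trace:
  MOV R4, 25  → R4 = 25
  SHL R4, 1  → R4 = 25 << 1 = 25 * 2^1 = 50
Final: R4 = 50

50


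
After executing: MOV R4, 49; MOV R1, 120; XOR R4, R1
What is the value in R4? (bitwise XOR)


Register state trace:
  MOV R4, 49  → R4 = 49 (0b00110001)
  MOV R1, 120  → R1 = 120 (0b01111000)
  XOR R4, R1  → R4 = 49 XOR 120 = 73 (0b01001001)
Final: R4 = 73

73


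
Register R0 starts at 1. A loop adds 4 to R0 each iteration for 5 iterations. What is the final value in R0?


Starting value: R0 = 1
  Iter 1: R0 = 1 + 4 = 5
  Iter 2: R0 = 5 + 4 = 9
  Iter 3: R0 = 9 + 4 = 13
  Iter 4: R0 = 13 + 4 = 17
  Iter 5: R0 = 17 + 4 = 21
Final: R0 = 21

21


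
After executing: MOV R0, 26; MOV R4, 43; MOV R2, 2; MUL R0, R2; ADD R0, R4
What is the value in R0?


Register state trace:
  MOV R0, 26  → R0 = 26
  MOV R4, 43  → R4 = 43
  MOV R2, 2  → R2 = 2
  MUL R0, R2  → R0 = 26 * 2 = 52
  ADD R0, R4  → R0 = 52 + 43 = 95
Final: R0 = 95

95


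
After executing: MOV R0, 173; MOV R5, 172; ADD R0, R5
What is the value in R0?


Register state trace:
  MOV R0, 173  → R0 = 173
  MOV R5, 172  → R5 = 172
  ADD R0, R5  → R0 = 173 + 172 = 345
Final: R0 = 345

345


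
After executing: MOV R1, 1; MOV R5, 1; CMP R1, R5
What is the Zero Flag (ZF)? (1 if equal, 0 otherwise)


Register state trace:
  MOV R1, 1  → R1 = 1
  MOV R5, 1  → R5 = 1
  CMP R1, R5  → computes 1 - 1 = 0
  Result is zero, so values are equal
ZF = 1

1


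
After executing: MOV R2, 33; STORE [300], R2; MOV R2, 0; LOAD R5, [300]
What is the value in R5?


Register and memory trace:
  MOV R2, 33  → R2 = 33
  STORE [300], R2  → mem[300] = 33
  MOV R2, 0  → R2 = 0
  LOAD R5, [300]  → R5 = mem[300] = 33
Final: R5 = 33

33


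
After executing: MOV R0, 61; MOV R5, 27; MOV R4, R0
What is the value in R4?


Register state trace:
  MOV R0, 61  → R0 = 61
  MOV R5, 27  → R5 = 27
  MOV R4, R0  → R4 = 61
Final: R4 = 61

61


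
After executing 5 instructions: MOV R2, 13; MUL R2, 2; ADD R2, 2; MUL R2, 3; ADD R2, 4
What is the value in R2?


Register state trace:
  MOV R2, 13  → R2 = 13
  MUL R2, 2  → R2 = 13 * 2 = 26
  ADD R2, 2  → R2 = 26 + 2 = 28
  MUL R2, 3  → R2 = 28 * 3 = 84
  ADD R2, 4  → R2 = 84 + 4 = 88
Final: R2 = 88

88


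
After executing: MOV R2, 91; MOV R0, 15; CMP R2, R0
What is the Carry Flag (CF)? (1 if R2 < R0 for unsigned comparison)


Register state trace:
  MOV R2, 91  → R2 = 91
  MOV R0, 15  → R0 = 15
  CMP R2, R0  → unsigned 91 - 15: no borrow
  91 >= 15, so CF = 0
CF = 0

0


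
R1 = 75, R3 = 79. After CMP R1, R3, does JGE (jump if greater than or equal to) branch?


Trace:
  R1 = 75, R3 = 79
  CMP R1, R3  → compares 75 vs 79
  JGE checks: is 75 greater than or equal to 79?
  75 < 79, so condition is false
Branch taken: No

No


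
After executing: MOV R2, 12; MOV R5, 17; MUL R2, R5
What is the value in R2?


Register state trace:
  MOV R2, 12  → R2 = 12
  MOV R5, 17  → R5 = 17
  MUL R2, R5  → R2 = 12 * 17 = 204
Final: R2 = 204

204


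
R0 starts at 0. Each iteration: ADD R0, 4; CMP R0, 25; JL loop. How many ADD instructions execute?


Loop trace (R0 starts at 0, target 25, step 4):
  ADD #1: R0 = 0 + 4 = 4  → 4 < 25, loop
  ADD #2: R0 = 4 + 4 = 8  → 8 < 25, loop
  ADD #3: R0 = 8 + 4 = 12  → 12 < 25, loop
  ADD #4: R0 = 12 + 4 = 16  → 16 < 25, loop
  ADD #5: R0 = 16 + 4 = 20  → 20 < 25, loop
  ADD #6: R0 = 20 + 4 = 24  → 24 < 25, loop
  ADD #7: R0 = 24 + 4 = 28  → 28 >= 25, exit
Total ADD instructions: 7

7


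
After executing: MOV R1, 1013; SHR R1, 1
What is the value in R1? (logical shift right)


Register state trace:
  MOV R1, 1013  → R1 = 1013
  SHR R1, 1  → R1 = 1013 >> 1 = 1013 // 2^1 = 506
Final: R1 = 506

506


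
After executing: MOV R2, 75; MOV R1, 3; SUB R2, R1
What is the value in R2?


Register state trace:
  MOV R2, 75  → R2 = 75
  MOV R1, 3  → R1 = 3
  SUB R2, R1  → R2 = 75 - 3 = 72
Final: R2 = 72

72


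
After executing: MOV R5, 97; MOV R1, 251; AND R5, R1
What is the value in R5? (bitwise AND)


Register state trace:
  MOV R5, 97  → R5 = 97 (0b01100001)
  MOV R1, 251  → R1 = 251 (0b11111011)
  AND R5, R1  → R5 = 97 AND 251 = 97 (0b01100001)
Final: R5 = 97

97


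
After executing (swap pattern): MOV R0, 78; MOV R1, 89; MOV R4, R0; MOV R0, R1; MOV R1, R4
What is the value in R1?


Register state trace (swap pattern):
  MOV R0, 78  → R0 = 78
  MOV R1, 89  → R1 = 89
  MOV R4, R0  → R4 = 78  (save R0)
  MOV R0, R1  → R0 = 89  (R0 gets R1's value)
  MOV R1, R4  → R1 = 78  (R1 gets saved value)
Final: R1 = 78

78


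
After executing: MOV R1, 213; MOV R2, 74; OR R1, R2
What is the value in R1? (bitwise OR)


Register state trace:
  MOV R1, 213  → R1 = 213 (0b11010101)
  MOV R2, 74  → R2 = 74 (0b01001010)
  OR R1, R2   → R1 = 213 OR 74 = 223 (0b11011111)
Final: R1 = 223

223


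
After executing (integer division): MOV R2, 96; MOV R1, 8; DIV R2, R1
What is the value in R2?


Register state trace:
  MOV R2, 96  → R2 = 96
  MOV R1, 8  → R1 = 8
  DIV R2, R1  → R2 = 96 // 8 = 12
Final: R2 = 12

12


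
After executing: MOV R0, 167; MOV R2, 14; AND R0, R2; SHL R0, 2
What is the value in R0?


Register state trace:
  MOV R0, 167  → R0 = 167 (0b10100111)
  MOV R2, 14  → R2 = 14 (0b00001110)
  AND R0, R2  → R0 = 167 AND 14 = 6 (0b00000110)
  SHL R0, 2  → R0 = 6 << 2 = 24
Final: R0 = 24

24


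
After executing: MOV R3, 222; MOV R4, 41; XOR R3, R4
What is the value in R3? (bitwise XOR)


Register state trace:
  MOV R3, 222  → R3 = 222 (0b11011110)
  MOV R4, 41  → R4 = 41 (0b00101001)
  XOR R3, R4  → R3 = 222 XOR 41 = 247 (0b11110111)
Final: R3 = 247

247


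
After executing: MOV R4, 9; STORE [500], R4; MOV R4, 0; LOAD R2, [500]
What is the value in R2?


Register and memory trace:
  MOV R4, 9  → R4 = 9
  STORE [500], R4  → mem[500] = 9
  MOV R4, 0  → R4 = 0
  LOAD R2, [500]  → R2 = mem[500] = 9
Final: R2 = 9

9


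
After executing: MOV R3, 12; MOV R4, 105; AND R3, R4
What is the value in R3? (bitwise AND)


Register state trace:
  MOV R3, 12  → R3 = 12 (0b00001100)
  MOV R4, 105  → R4 = 105 (0b01101001)
  AND R3, R4  → R3 = 12 AND 105 = 8 (0b00001000)
Final: R3 = 8

8


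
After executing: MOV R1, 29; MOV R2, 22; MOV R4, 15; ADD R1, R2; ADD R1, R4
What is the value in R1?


Register state trace:
  MOV R1, 29  → R1 = 29
  MOV R2, 22  → R2 = 22
  MOV R4, 15  → R4 = 15
  ADD R1, R2  → R1 = 29 + 22 = 51
  ADD R1, R4  → R1 = 51 + 15 = 66
Final: R1 = 66

66


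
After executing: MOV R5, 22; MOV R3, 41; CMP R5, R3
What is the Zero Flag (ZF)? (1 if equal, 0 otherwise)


Register state trace:
  MOV R5, 22  → R5 = 22
  MOV R3, 41  → R3 = 41
  CMP R5, R3  → computes 22 - 41 = -19
  Result is nonzero, so values are not equal
ZF = 0

0


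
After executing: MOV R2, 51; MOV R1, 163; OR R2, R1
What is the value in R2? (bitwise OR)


Register state trace:
  MOV R2, 51  → R2 = 51 (0b00110011)
  MOV R1, 163  → R1 = 163 (0b10100011)
  OR R2, R1   → R2 = 51 OR 163 = 179 (0b10110011)
Final: R2 = 179

179


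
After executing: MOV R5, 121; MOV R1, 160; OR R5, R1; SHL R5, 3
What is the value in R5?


Register state trace:
  MOV R5, 121  → R5 = 121 (0b01111001)
  MOV R1, 160  → R1 = 160 (0b10100000)
  OR R5, R1  → R5 = 121 OR 160 = 249 (0b11111001)
  SHL R5, 3  → R5 = 249 << 3 = 1992
Final: R5 = 1992

1992


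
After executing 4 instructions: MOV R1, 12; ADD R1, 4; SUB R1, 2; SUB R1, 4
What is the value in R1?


Register state trace:
  MOV R1, 12  → R1 = 12
  ADD R1, 4  → R1 = 12 + 4 = 16
  SUB R1, 2  → R1 = 16 - 2 = 14
  SUB R1, 4  → R1 = 14 - 4 = 10
Final: R1 = 10

10


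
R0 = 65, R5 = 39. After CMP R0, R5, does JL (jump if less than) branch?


Trace:
  R0 = 65, R5 = 39
  CMP R0, R5  → compares 65 vs 39
  JL checks: is 65 less than 39?
  65 > 39, so condition is false
Branch taken: No

No


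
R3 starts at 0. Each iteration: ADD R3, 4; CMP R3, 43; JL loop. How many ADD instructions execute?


Loop trace (R3 starts at 0, target 43, step 4):
  ADD #1: R3 = 0 + 4 = 4  → 4 < 43, loop
  ADD #2: R3 = 4 + 4 = 8  → 8 < 43, loop
  ADD #3: R3 = 8 + 4 = 12  → 12 < 43, loop
  ADD #4: R3 = 12 + 4 = 16  → 16 < 43, loop
  ADD #5: R3 = 16 + 4 = 20  → 20 < 43, loop
  ADD #6: R3 = 20 + 4 = 24  → 24 < 43, loop
  ADD #7: R3 = 24 + 4 = 28  → 28 < 43, loop
  ADD #8: R3 = 28 + 4 = 32  → 32 < 43, loop
  ADD #9: R3 = 32 + 4 = 36  → 36 < 43, loop
  ADD #10: R3 = 36 + 4 = 40  → 40 < 43, loop
  ADD #11: R3 = 40 + 4 = 44  → 44 >= 43, exit
Total ADD instructions: 11

11


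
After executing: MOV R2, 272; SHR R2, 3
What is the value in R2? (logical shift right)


Register state trace:
  MOV R2, 272  → R2 = 272
  SHR R2, 3  → R2 = 272 >> 3 = 272 // 2^3 = 34
Final: R2 = 34

34


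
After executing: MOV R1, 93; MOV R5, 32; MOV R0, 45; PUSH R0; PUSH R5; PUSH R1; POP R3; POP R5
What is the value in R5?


Stack trace (top is rightmost):
  MOV R1, 93  → R1 = 93
  MOV R5, 32  → R5 = 32
  MOV R0, 45  → R0 = 45
  PUSH R0  → stack: [45]
  PUSH R5  → stack: [45, 32]
  PUSH R1  → stack: [45, 32, 93]
  POP R3  → R3 = 93, stack: [45, 32]
  POP R5  → R5 = 32, stack: [45]
Final: R5 = 32

32


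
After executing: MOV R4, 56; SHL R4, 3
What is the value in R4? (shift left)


Register state trace:
  MOV R4, 56  → R4 = 56
  SHL R4, 3  → R4 = 56 << 3 = 56 * 2^3 = 448
Final: R4 = 448

448


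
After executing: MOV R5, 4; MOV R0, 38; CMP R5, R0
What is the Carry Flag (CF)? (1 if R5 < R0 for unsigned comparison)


Register state trace:
  MOV R5, 4  → R5 = 4
  MOV R0, 38  → R0 = 38
  CMP R5, R0  → unsigned 4 - 38: borrow occurs
  4 < 38, so CF = 1
CF = 1

1


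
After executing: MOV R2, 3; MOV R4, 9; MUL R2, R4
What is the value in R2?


Register state trace:
  MOV R2, 3  → R2 = 3
  MOV R4, 9  → R4 = 9
  MUL R2, R4  → R2 = 3 * 9 = 27
Final: R2 = 27

27


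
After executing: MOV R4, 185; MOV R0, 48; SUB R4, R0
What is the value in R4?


Register state trace:
  MOV R4, 185  → R4 = 185
  MOV R0, 48  → R0 = 48
  SUB R4, R0  → R4 = 185 - 48 = 137
Final: R4 = 137

137


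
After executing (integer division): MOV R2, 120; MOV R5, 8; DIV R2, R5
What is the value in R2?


Register state trace:
  MOV R2, 120  → R2 = 120
  MOV R5, 8  → R5 = 8
  DIV R2, R5  → R2 = 120 // 8 = 15
Final: R2 = 15

15


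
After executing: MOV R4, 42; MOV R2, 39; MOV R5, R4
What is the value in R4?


Register state trace:
  MOV R4, 42  → R4 = 42
  MOV R2, 39  → R2 = 39
  MOV R5, R4  → R5 = 42
Final: R4 = 42

42


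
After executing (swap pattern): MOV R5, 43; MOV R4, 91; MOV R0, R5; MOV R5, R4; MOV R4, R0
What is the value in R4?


Register state trace (swap pattern):
  MOV R5, 43  → R5 = 43
  MOV R4, 91  → R4 = 91
  MOV R0, R5  → R0 = 43  (save R5)
  MOV R5, R4  → R5 = 91  (R5 gets R4's value)
  MOV R4, R0  → R4 = 43  (R4 gets saved value)
Final: R4 = 43

43


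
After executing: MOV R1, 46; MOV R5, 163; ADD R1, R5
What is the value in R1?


Register state trace:
  MOV R1, 46  → R1 = 46
  MOV R5, 163  → R5 = 163
  ADD R1, R5  → R1 = 46 + 163 = 209
Final: R1 = 209

209


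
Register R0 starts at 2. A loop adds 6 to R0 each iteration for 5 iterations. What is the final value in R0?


Starting value: R0 = 2
  Iter 1: R0 = 2 + 6 = 8
  Iter 2: R0 = 8 + 6 = 14
  Iter 3: R0 = 14 + 6 = 20
  Iter 4: R0 = 20 + 6 = 26
  Iter 5: R0 = 26 + 6 = 32
Final: R0 = 32

32
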